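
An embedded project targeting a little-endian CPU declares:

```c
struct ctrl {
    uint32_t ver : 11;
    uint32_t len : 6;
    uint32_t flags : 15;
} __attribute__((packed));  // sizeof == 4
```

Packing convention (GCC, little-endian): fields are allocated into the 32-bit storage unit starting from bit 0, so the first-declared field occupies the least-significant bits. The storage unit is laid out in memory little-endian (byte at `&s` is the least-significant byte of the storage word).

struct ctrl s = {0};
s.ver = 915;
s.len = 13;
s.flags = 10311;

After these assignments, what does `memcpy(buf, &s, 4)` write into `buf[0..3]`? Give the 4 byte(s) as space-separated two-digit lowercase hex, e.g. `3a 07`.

93 6b 8e 50

ver:11 = 915 → 0x393 << 0 → word 0x00000393
len:6 = 13 → 0xd << 11 → word 0x00006b93
flags:15 = 10311 → 0x2847 << 17 → word 0x508e6b93
word = 0x508e6b93 → little-endian bytes:
  [0]=0x93  [1]=0x6b  [2]=0x8e  [3]=0x50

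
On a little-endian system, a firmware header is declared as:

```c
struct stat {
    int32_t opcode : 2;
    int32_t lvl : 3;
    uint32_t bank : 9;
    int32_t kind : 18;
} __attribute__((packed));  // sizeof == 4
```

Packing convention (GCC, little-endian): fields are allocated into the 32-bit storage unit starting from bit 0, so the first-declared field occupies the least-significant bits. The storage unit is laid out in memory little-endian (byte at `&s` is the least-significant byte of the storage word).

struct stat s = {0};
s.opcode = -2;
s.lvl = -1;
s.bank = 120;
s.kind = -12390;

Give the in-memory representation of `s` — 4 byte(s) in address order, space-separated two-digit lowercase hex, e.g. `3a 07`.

1e 8f e6 f3

[0+:2] opcode=-2 & 0x3 = 0x2; word=0x00000002
[2+:3] lvl=-1 & 0x7 = 0x7; word=0x0000001e
[5+:9] bank=120 & 0x1ff = 0x78; word=0x00000f1e
[14+:18] kind=-12390 & 0x3ffff = 0x3cf9a; word=0xf3e68f1e
word = 0xf3e68f1e → little-endian bytes:
  [0]=0x1e  [1]=0x8f  [2]=0xe6  [3]=0xf3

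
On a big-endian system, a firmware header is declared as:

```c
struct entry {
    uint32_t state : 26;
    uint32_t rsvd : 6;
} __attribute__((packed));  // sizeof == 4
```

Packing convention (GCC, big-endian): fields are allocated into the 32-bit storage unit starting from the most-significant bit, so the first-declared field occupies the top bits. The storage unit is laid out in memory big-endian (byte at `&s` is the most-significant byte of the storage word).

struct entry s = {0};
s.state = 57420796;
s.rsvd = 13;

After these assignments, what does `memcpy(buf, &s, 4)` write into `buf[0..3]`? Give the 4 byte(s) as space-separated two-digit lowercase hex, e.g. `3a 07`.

state:26 = 57420796 → 0x36c2bfc << 6 → word 0xdb0aff00
rsvd:6 = 13 → 0xd << 0 → word 0xdb0aff0d
word = 0xdb0aff0d → big-endian bytes:
  [0]=0xdb  [1]=0x0a  [2]=0xff  [3]=0x0d

db 0a ff 0d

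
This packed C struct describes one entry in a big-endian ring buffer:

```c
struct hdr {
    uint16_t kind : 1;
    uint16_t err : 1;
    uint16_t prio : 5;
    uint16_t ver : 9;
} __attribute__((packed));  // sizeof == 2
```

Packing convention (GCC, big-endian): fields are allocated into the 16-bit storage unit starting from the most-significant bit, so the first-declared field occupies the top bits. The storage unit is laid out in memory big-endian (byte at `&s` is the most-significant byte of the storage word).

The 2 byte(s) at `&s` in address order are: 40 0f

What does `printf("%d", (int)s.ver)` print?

[0]=0x40 [1]=0x0f (big-endian) → word 0x400f
kind:1 @ bit 15 → (0x400f>>15)&0x1 = 0x0
err:1 @ bit 14 → (0x400f>>14)&0x1 = 0x1
prio:5 @ bit 9 → (0x400f>>9)&0x1f = 0x0
ver:9 @ bit 0 → (0x400f>>0)&0x1ff = 0xf  ←

15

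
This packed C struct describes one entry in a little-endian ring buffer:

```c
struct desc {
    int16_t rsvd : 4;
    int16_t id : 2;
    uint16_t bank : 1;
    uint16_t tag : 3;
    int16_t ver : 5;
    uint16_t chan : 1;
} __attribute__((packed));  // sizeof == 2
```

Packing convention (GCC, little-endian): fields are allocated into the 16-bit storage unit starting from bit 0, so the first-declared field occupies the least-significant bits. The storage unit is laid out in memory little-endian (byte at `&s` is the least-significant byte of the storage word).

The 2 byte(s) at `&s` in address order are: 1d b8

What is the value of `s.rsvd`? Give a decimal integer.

[0]=0x1d [1]=0xb8 (little-endian) → word 0xb81d
rsvd:4 @ bit 0 → (0xb81d>>0)&0xf = 0xd  ←
id:2 @ bit 4 → (0xb81d>>4)&0x3 = 0x1
bank:1 @ bit 6 → (0xb81d>>6)&0x1 = 0x0
tag:3 @ bit 7 → (0xb81d>>7)&0x7 = 0x0
ver:5 @ bit 10 → (0xb81d>>10)&0x1f = 0xe
chan:1 @ bit 15 → (0xb81d>>15)&0x1 = 0x1
rsvd signed 4b, MSB=1: 13 - 16 = -3

-3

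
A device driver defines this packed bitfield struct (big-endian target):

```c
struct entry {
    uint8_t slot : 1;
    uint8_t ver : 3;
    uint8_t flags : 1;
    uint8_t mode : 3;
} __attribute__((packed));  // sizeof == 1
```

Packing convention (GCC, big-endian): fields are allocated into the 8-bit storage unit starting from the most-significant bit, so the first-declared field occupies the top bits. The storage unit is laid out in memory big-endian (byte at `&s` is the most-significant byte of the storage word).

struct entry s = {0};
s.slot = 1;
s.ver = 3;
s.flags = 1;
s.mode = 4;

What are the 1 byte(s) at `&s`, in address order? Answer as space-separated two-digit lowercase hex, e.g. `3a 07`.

slot (1b) val=1 bits=0x1 at bit 7: 0x80
ver (3b) val=3 bits=0x3 at bit 4: 0xb0
flags (1b) val=1 bits=0x1 at bit 3: 0xb8
mode (3b) val=4 bits=0x4 at bit 0: 0xbc
word = 0xbc → big-endian bytes:
  [0]=0xbc

bc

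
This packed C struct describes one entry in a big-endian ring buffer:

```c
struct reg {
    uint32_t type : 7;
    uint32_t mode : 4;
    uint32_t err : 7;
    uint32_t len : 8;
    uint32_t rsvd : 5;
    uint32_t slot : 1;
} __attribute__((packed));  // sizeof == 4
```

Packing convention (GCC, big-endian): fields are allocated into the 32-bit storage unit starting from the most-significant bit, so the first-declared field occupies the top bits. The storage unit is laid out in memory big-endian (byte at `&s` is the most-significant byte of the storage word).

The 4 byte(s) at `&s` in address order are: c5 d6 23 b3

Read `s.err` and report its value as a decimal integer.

88

[0]=0xc5 [1]=0xd6 [2]=0x23 [3]=0xb3 (big-endian) → word 0xc5d623b3
type:7 @ bit 25 → (0xc5d623b3>>25)&0x7f = 0x62
mode:4 @ bit 21 → (0xc5d623b3>>21)&0xf = 0xe
err:7 @ bit 14 → (0xc5d623b3>>14)&0x7f = 0x58  ←
len:8 @ bit 6 → (0xc5d623b3>>6)&0xff = 0x8e
rsvd:5 @ bit 1 → (0xc5d623b3>>1)&0x1f = 0x19
slot:1 @ bit 0 → (0xc5d623b3>>0)&0x1 = 0x1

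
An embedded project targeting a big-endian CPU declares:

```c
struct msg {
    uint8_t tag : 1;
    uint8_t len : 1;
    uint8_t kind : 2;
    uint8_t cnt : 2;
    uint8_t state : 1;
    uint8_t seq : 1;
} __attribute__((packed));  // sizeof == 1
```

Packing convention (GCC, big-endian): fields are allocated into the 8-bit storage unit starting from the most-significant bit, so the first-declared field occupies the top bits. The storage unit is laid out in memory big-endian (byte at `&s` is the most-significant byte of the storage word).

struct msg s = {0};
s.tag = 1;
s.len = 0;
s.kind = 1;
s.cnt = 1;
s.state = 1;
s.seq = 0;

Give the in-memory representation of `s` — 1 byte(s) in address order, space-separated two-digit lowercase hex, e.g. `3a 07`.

[7+:1] tag=1 & 0x1 = 0x1; word=0x80
[6+:1] len=0 & 0x1 = 0x0; word=0x80
[4+:2] kind=1 & 0x3 = 0x1; word=0x90
[2+:2] cnt=1 & 0x3 = 0x1; word=0x94
[1+:1] state=1 & 0x1 = 0x1; word=0x96
[0+:1] seq=0 & 0x1 = 0x0; word=0x96
word = 0x96 → big-endian bytes:
  [0]=0x96

96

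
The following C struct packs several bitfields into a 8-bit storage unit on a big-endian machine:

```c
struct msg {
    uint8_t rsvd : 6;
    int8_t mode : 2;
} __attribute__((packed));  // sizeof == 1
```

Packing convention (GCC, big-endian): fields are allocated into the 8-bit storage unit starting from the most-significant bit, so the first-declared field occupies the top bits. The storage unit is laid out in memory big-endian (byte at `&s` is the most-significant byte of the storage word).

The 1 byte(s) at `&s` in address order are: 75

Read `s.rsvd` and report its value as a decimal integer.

29

[0]=0x75 (big-endian) → word 0x75
rsvd [2+:6] = (word>>2) & 0x3f = 29  ←
mode [0+:2] = (word>>0) & 0x3 = 1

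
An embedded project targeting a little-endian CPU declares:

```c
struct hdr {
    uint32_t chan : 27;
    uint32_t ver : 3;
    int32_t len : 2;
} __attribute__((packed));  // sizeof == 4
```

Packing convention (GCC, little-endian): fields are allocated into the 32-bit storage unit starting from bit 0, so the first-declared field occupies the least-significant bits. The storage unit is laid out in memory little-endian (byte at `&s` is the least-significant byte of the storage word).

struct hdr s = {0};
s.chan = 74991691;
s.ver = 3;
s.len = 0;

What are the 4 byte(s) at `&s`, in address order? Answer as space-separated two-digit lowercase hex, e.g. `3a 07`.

chan:27 = 74991691 → 0x478484b << 0 → word 0x0478484b
ver:3 = 3 → 0x3 << 27 → word 0x1c78484b
len:2 = 0 → 0x0 << 30 → word 0x1c78484b
word = 0x1c78484b → little-endian bytes:
  [0]=0x4b  [1]=0x48  [2]=0x78  [3]=0x1c

4b 48 78 1c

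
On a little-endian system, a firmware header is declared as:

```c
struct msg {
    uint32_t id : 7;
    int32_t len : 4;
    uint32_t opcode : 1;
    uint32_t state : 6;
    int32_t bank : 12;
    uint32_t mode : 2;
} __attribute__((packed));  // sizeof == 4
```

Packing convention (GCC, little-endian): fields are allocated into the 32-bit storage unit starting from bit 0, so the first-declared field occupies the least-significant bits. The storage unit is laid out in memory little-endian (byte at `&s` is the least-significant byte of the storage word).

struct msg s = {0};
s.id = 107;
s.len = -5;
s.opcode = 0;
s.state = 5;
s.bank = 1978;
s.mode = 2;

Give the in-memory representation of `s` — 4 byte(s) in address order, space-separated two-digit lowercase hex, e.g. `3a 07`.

eb 55 e8 9e

id:7 = 107 → 0x6b << 0 → word 0x0000006b
len:4 = -5 → 0xb << 7 → word 0x000005eb
opcode:1 = 0 → 0x0 << 11 → word 0x000005eb
state:6 = 5 → 0x5 << 12 → word 0x000055eb
bank:12 = 1978 → 0x7ba << 18 → word 0x1ee855eb
mode:2 = 2 → 0x2 << 30 → word 0x9ee855eb
word = 0x9ee855eb → little-endian bytes:
  [0]=0xeb  [1]=0x55  [2]=0xe8  [3]=0x9e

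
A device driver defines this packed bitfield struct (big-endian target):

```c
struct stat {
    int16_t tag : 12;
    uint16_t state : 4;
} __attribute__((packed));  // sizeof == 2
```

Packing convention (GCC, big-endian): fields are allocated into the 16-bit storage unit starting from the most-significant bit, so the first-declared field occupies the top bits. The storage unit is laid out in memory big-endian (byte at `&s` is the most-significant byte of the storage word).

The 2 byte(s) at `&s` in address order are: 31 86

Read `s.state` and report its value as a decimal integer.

[0]=0x31 [1]=0x86 (big-endian) → word 0x3186
tag:12 @ bit 4 → (0x3186>>4)&0xfff = 0x318
state:4 @ bit 0 → (0x3186>>0)&0xf = 0x6  ←

6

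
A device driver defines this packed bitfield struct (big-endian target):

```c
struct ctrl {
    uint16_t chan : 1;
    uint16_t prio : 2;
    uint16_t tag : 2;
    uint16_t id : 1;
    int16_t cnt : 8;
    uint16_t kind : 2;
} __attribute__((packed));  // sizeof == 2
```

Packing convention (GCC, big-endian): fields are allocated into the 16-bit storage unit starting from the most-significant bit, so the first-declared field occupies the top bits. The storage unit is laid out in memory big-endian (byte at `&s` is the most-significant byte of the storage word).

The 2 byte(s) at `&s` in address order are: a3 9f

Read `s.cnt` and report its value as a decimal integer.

[0]=0xa3 [1]=0x9f (big-endian) → word 0xa39f
chan:1 @ bit 15 → (0xa39f>>15)&0x1 = 0x1
prio:2 @ bit 13 → (0xa39f>>13)&0x3 = 0x1
tag:2 @ bit 11 → (0xa39f>>11)&0x3 = 0x0
id:1 @ bit 10 → (0xa39f>>10)&0x1 = 0x0
cnt:8 @ bit 2 → (0xa39f>>2)&0xff = 0xe7  ←
kind:2 @ bit 0 → (0xa39f>>0)&0x3 = 0x3
cnt signed 8b, MSB=1: 231 - 256 = -25

-25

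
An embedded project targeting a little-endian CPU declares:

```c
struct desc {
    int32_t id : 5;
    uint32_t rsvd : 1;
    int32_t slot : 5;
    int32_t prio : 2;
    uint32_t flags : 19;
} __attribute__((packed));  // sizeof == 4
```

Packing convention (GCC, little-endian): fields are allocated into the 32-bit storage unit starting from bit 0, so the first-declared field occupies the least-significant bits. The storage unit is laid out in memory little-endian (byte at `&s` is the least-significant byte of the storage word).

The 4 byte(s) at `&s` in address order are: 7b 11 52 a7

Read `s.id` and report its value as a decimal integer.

[0]=0x7b [1]=0x11 [2]=0x52 [3]=0xa7 (little-endian) → word 0xa752117b
id:5 @ bit 0 → (0xa752117b>>0)&0x1f = 0x1b  ←
rsvd:1 @ bit 5 → (0xa752117b>>5)&0x1 = 0x1
slot:5 @ bit 6 → (0xa752117b>>6)&0x1f = 0x5
prio:2 @ bit 11 → (0xa752117b>>11)&0x3 = 0x2
flags:19 @ bit 13 → (0xa752117b>>13)&0x7ffff = 0x53a90
id signed 5b, MSB=1: 27 - 32 = -5

-5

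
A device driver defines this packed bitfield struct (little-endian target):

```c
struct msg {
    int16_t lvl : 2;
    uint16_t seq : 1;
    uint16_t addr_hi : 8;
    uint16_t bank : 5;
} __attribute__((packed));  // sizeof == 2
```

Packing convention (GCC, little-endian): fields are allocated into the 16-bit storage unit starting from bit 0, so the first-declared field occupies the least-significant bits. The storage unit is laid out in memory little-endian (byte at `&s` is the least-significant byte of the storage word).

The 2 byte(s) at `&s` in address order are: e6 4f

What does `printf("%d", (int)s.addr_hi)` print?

[0]=0xe6 [1]=0x4f (little-endian) → word 0x4fe6
lvl:2 @ bit 0 → (0x4fe6>>0)&0x3 = 0x2
seq:1 @ bit 2 → (0x4fe6>>2)&0x1 = 0x1
addr_hi:8 @ bit 3 → (0x4fe6>>3)&0xff = 0xfc  ←
bank:5 @ bit 11 → (0x4fe6>>11)&0x1f = 0x9

252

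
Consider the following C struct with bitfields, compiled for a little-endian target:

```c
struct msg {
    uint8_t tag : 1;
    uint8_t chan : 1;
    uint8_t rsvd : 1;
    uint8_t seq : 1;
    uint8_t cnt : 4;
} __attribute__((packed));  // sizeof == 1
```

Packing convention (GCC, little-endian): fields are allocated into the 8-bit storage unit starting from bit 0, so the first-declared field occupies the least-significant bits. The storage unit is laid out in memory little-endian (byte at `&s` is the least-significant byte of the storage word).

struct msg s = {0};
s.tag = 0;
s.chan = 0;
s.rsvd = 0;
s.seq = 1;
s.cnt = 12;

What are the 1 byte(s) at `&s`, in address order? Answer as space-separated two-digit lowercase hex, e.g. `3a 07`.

tag:1 = 0 → 0x0 << 0 → word 0x00
chan:1 = 0 → 0x0 << 1 → word 0x00
rsvd:1 = 0 → 0x0 << 2 → word 0x00
seq:1 = 1 → 0x1 << 3 → word 0x08
cnt:4 = 12 → 0xc << 4 → word 0xc8
word = 0xc8 → little-endian bytes:
  [0]=0xc8

c8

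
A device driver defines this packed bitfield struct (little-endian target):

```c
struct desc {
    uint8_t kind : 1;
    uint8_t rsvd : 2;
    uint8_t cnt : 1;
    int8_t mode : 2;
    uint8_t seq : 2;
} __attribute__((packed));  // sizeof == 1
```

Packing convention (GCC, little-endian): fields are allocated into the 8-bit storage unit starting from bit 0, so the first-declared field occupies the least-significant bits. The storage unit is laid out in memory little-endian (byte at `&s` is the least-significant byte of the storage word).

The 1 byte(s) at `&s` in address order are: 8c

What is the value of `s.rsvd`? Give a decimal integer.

[0]=0x8c (little-endian) → word 0x8c
kind:1 @ bit 0 → (0x8c>>0)&0x1 = 0x0
rsvd:2 @ bit 1 → (0x8c>>1)&0x3 = 0x2  ←
cnt:1 @ bit 3 → (0x8c>>3)&0x1 = 0x1
mode:2 @ bit 4 → (0x8c>>4)&0x3 = 0x0
seq:2 @ bit 6 → (0x8c>>6)&0x3 = 0x2

2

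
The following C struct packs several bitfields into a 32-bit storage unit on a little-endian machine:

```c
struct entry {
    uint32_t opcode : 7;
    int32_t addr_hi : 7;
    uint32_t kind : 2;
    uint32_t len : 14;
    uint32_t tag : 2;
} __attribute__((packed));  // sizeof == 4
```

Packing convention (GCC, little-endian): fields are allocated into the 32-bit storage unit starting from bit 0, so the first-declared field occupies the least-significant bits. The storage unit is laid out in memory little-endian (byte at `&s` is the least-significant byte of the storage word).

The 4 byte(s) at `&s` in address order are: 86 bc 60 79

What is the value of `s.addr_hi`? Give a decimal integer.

-7

[0]=0x86 [1]=0xbc [2]=0x60 [3]=0x79 (little-endian) → word 0x7960bc86
opcode:7 @ bit 0 → (0x7960bc86>>0)&0x7f = 0x6
addr_hi:7 @ bit 7 → (0x7960bc86>>7)&0x7f = 0x79  ←
kind:2 @ bit 14 → (0x7960bc86>>14)&0x3 = 0x2
len:14 @ bit 16 → (0x7960bc86>>16)&0x3fff = 0x3960
tag:2 @ bit 30 → (0x7960bc86>>30)&0x3 = 0x1
addr_hi signed 7b, MSB=1: 121 - 128 = -7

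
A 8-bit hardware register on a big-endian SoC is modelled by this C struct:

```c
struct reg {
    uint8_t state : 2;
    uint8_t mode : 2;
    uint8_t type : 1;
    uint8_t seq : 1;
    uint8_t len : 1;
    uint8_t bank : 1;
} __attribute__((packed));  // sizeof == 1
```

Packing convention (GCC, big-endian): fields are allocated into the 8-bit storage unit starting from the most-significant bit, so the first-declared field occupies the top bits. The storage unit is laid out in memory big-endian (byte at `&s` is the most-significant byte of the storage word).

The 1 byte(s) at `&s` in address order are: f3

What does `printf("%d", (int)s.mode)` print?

[0]=0xf3 (big-endian) → word 0xf3
state [6+:2] = (word>>6) & 0x3 = 3
mode [4+:2] = (word>>4) & 0x3 = 3  ←
type [3+:1] = (word>>3) & 0x1 = 0
seq [2+:1] = (word>>2) & 0x1 = 0
len [1+:1] = (word>>1) & 0x1 = 1
bank [0+:1] = (word>>0) & 0x1 = 1

3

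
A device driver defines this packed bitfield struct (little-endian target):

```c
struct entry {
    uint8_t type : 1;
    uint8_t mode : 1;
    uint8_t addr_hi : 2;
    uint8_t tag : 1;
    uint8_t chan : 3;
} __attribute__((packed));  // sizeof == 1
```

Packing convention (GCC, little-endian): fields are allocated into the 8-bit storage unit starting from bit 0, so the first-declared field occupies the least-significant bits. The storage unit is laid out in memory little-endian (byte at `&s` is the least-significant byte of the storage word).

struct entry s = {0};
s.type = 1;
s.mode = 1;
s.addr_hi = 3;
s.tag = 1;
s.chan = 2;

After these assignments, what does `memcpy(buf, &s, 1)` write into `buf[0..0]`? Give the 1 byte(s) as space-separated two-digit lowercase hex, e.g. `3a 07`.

5f

type:1 = 1 → 0x1 << 0 → word 0x01
mode:1 = 1 → 0x1 << 1 → word 0x03
addr_hi:2 = 3 → 0x3 << 2 → word 0x0f
tag:1 = 1 → 0x1 << 4 → word 0x1f
chan:3 = 2 → 0x2 << 5 → word 0x5f
word = 0x5f → little-endian bytes:
  [0]=0x5f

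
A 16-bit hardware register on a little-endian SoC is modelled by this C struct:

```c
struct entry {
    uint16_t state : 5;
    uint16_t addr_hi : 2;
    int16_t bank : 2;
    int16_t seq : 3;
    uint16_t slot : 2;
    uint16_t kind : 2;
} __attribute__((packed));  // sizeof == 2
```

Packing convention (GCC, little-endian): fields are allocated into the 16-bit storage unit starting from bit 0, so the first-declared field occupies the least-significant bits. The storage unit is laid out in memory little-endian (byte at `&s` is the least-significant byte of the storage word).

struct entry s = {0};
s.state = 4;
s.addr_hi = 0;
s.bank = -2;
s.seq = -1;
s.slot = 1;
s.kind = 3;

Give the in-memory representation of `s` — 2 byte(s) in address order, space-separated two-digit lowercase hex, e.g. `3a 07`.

state:5 = 4 → 0x4 << 0 → word 0x0004
addr_hi:2 = 0 → 0x0 << 5 → word 0x0004
bank:2 = -2 → 0x2 << 7 → word 0x0104
seq:3 = -1 → 0x7 << 9 → word 0x0f04
slot:2 = 1 → 0x1 << 12 → word 0x1f04
kind:2 = 3 → 0x3 << 14 → word 0xdf04
word = 0xdf04 → little-endian bytes:
  [0]=0x04  [1]=0xdf

04 df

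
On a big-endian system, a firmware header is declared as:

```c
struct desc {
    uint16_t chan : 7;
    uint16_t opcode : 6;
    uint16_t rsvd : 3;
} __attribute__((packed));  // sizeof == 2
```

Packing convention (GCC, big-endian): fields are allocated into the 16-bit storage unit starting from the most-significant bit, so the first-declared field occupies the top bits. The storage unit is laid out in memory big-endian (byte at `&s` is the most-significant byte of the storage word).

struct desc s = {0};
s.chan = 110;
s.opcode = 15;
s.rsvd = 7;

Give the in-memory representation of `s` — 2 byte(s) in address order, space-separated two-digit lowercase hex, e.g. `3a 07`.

dc 7f

chan (7b) val=110 bits=0x6e at bit 9: 0xdc00
opcode (6b) val=15 bits=0xf at bit 3: 0xdc78
rsvd (3b) val=7 bits=0x7 at bit 0: 0xdc7f
word = 0xdc7f → big-endian bytes:
  [0]=0xdc  [1]=0x7f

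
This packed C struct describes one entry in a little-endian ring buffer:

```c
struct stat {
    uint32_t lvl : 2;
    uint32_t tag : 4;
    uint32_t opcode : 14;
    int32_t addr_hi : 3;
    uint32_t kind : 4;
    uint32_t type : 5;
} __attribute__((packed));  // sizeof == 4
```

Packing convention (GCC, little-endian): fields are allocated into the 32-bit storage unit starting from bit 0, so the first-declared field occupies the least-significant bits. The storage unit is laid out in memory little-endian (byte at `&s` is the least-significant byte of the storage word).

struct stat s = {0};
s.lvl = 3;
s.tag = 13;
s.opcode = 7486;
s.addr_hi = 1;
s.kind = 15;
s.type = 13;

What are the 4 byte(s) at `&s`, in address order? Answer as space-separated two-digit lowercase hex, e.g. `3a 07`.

lvl:2 = 3 → 0x3 << 0 → word 0x00000003
tag:4 = 13 → 0xd << 2 → word 0x00000037
opcode:14 = 7486 → 0x1d3e << 6 → word 0x00074fb7
addr_hi:3 = 1 → 0x1 << 20 → word 0x00174fb7
kind:4 = 15 → 0xf << 23 → word 0x07974fb7
type:5 = 13 → 0xd << 27 → word 0x6f974fb7
word = 0x6f974fb7 → little-endian bytes:
  [0]=0xb7  [1]=0x4f  [2]=0x97  [3]=0x6f

b7 4f 97 6f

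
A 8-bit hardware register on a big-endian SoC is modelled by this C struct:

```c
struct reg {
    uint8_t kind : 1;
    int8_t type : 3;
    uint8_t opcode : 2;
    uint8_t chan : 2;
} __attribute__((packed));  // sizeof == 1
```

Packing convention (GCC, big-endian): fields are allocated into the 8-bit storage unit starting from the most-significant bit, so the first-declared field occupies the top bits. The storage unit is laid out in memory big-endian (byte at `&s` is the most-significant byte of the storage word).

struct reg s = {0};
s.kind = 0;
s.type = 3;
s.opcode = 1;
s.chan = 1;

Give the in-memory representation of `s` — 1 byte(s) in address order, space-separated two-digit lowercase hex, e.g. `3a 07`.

35

kind:1 = 0 → 0x0 << 7 → word 0x00
type:3 = 3 → 0x3 << 4 → word 0x30
opcode:2 = 1 → 0x1 << 2 → word 0x34
chan:2 = 1 → 0x1 << 0 → word 0x35
word = 0x35 → big-endian bytes:
  [0]=0x35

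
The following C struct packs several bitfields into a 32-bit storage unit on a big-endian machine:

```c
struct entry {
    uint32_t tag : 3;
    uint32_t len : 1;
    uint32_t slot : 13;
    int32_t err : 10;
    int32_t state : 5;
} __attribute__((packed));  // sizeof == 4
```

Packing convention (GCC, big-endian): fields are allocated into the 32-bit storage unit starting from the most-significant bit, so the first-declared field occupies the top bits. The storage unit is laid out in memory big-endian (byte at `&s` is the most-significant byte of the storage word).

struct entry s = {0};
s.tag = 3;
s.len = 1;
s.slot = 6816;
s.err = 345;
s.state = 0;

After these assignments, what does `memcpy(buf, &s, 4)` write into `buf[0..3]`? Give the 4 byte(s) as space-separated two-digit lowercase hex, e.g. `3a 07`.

[29+:3] tag=3 & 0x7 = 0x3; word=0x60000000
[28+:1] len=1 & 0x1 = 0x1; word=0x70000000
[15+:13] slot=6816 & 0x1fff = 0x1aa0; word=0x7d500000
[5+:10] err=345 & 0x3ff = 0x159; word=0x7d502b20
[0+:5] state=0 & 0x1f = 0x0; word=0x7d502b20
word = 0x7d502b20 → big-endian bytes:
  [0]=0x7d  [1]=0x50  [2]=0x2b  [3]=0x20

7d 50 2b 20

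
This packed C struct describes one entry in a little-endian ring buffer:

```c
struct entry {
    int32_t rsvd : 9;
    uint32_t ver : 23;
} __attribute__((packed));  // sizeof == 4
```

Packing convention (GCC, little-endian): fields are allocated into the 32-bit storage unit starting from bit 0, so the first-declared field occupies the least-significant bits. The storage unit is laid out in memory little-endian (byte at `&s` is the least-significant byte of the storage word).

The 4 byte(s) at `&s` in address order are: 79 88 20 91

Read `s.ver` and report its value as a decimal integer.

4755524

[0]=0x79 [1]=0x88 [2]=0x20 [3]=0x91 (little-endian) → word 0x91208879
rsvd:9 @ bit 0 → (0x91208879>>0)&0x1ff = 0x79
ver:23 @ bit 9 → (0x91208879>>9)&0x7fffff = 0x489044  ←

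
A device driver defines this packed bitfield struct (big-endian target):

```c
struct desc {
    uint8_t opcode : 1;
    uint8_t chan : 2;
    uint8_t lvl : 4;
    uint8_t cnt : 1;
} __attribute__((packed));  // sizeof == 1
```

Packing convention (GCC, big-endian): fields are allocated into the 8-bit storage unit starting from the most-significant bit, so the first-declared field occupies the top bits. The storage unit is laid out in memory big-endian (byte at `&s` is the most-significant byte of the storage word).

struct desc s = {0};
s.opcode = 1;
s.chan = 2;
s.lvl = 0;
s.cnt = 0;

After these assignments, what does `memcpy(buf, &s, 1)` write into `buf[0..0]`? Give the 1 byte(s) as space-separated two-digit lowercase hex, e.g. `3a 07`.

opcode (1b) val=1 bits=0x1 at bit 7: 0x80
chan (2b) val=2 bits=0x2 at bit 5: 0xc0
lvl (4b) val=0 bits=0x0 at bit 1: 0xc0
cnt (1b) val=0 bits=0x0 at bit 0: 0xc0
word = 0xc0 → big-endian bytes:
  [0]=0xc0

c0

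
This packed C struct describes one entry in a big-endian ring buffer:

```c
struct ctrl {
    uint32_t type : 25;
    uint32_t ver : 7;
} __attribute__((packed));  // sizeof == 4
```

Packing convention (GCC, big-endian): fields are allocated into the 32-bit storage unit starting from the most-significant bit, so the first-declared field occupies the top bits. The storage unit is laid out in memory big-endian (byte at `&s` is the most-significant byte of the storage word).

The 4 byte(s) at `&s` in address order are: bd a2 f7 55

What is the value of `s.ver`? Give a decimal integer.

85

[0]=0xbd [1]=0xa2 [2]=0xf7 [3]=0x55 (big-endian) → word 0xbda2f755
type [7+:25] = (word>>7) & 0x1ffffff = 24856046
ver [0+:7] = (word>>0) & 0x7f = 85  ←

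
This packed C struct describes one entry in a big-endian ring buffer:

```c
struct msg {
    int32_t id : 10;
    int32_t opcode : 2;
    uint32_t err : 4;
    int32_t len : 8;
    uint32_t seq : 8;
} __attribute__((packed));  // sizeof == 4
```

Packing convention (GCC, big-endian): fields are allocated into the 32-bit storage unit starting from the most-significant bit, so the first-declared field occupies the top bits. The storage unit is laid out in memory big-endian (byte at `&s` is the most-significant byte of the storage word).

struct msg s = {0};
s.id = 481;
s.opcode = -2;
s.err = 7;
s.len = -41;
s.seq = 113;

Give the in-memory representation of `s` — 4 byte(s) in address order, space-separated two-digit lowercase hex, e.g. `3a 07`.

78 67 d7 71

id (10b) val=481 bits=0x1e1 at bit 22: 0x78400000
opcode (2b) val=-2 bits=0x2 at bit 20: 0x78600000
err (4b) val=7 bits=0x7 at bit 16: 0x78670000
len (8b) val=-41 bits=0xd7 at bit 8: 0x7867d700
seq (8b) val=113 bits=0x71 at bit 0: 0x7867d771
word = 0x7867d771 → big-endian bytes:
  [0]=0x78  [1]=0x67  [2]=0xd7  [3]=0x71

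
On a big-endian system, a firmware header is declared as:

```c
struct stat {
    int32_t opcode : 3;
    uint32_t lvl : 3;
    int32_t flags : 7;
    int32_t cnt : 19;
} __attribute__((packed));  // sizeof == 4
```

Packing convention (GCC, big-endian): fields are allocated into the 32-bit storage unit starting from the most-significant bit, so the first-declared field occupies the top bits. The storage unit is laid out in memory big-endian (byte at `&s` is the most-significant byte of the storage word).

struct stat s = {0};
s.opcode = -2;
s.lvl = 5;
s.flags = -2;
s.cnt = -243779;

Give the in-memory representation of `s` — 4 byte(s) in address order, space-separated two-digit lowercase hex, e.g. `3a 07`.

opcode (3b) val=-2 bits=0x6 at bit 29: 0xc0000000
lvl (3b) val=5 bits=0x5 at bit 26: 0xd4000000
flags (7b) val=-2 bits=0x7e at bit 19: 0xd7f00000
cnt (19b) val=-243779 bits=0x447bd at bit 0: 0xd7f447bd
word = 0xd7f447bd → big-endian bytes:
  [0]=0xd7  [1]=0xf4  [2]=0x47  [3]=0xbd

d7 f4 47 bd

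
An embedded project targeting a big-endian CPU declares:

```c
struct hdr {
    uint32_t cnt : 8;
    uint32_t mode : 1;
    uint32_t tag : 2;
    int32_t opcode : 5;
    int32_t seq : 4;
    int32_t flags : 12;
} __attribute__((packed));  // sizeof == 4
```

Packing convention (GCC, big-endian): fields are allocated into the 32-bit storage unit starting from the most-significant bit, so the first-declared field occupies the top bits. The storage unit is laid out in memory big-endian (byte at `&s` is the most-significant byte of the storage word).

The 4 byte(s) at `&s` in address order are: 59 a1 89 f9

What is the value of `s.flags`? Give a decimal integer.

[0]=0x59 [1]=0xa1 [2]=0x89 [3]=0xf9 (big-endian) → word 0x59a189f9
cnt [24+:8] = (word>>24) & 0xff = 89
mode [23+:1] = (word>>23) & 0x1 = 1
tag [21+:2] = (word>>21) & 0x3 = 1
opcode [16+:5] = (word>>16) & 0x1f = 1
seq [12+:4] = (word>>12) & 0xf = 8
flags [0+:12] = (word>>0) & 0xfff = 2553  ←
flags signed 12b, MSB=1: 2553 - 4096 = -1543

-1543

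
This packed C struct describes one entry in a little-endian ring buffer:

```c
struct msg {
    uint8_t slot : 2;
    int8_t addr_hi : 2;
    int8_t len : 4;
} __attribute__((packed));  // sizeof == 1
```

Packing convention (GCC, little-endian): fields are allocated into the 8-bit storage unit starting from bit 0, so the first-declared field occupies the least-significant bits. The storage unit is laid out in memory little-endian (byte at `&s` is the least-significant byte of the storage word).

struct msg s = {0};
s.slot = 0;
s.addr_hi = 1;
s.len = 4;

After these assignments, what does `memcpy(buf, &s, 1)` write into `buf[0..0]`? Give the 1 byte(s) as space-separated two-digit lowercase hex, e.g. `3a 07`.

[0+:2] slot=0 & 0x3 = 0x0; word=0x00
[2+:2] addr_hi=1 & 0x3 = 0x1; word=0x04
[4+:4] len=4 & 0xf = 0x4; word=0x44
word = 0x44 → little-endian bytes:
  [0]=0x44

44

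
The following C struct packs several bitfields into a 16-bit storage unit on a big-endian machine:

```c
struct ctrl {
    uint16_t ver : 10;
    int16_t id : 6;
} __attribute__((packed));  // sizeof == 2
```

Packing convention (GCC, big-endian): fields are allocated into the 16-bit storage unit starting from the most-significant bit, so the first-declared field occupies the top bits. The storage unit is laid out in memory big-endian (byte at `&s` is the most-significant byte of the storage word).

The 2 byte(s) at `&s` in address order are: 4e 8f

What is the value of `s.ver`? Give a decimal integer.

314

[0]=0x4e [1]=0x8f (big-endian) → word 0x4e8f
ver [6+:10] = (word>>6) & 0x3ff = 314  ←
id [0+:6] = (word>>0) & 0x3f = 15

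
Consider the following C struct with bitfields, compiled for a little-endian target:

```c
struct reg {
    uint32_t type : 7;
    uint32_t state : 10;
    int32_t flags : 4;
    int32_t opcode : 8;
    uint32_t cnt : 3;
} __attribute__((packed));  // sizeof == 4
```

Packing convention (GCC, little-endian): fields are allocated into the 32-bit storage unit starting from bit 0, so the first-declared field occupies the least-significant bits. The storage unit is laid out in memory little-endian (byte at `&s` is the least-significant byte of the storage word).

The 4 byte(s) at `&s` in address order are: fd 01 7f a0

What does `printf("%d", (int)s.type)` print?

[0]=0xfd [1]=0x01 [2]=0x7f [3]=0xa0 (little-endian) → word 0xa07f01fd
type:7 @ bit 0 → (0xa07f01fd>>0)&0x7f = 0x7d  ←
state:10 @ bit 7 → (0xa07f01fd>>7)&0x3ff = 0x203
flags:4 @ bit 17 → (0xa07f01fd>>17)&0xf = 0xf
opcode:8 @ bit 21 → (0xa07f01fd>>21)&0xff = 0x3
cnt:3 @ bit 29 → (0xa07f01fd>>29)&0x7 = 0x5

125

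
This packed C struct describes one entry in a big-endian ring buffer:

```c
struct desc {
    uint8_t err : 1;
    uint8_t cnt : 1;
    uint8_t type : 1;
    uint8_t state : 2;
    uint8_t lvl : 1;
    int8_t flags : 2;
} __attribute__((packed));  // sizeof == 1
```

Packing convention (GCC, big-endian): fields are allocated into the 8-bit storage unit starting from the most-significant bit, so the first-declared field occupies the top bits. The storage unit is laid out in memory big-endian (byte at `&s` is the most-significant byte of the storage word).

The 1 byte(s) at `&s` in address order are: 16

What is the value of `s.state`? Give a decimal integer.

2

[0]=0x16 (big-endian) → word 0x16
err:1 @ bit 7 → (0x16>>7)&0x1 = 0x0
cnt:1 @ bit 6 → (0x16>>6)&0x1 = 0x0
type:1 @ bit 5 → (0x16>>5)&0x1 = 0x0
state:2 @ bit 3 → (0x16>>3)&0x3 = 0x2  ←
lvl:1 @ bit 2 → (0x16>>2)&0x1 = 0x1
flags:2 @ bit 0 → (0x16>>0)&0x3 = 0x2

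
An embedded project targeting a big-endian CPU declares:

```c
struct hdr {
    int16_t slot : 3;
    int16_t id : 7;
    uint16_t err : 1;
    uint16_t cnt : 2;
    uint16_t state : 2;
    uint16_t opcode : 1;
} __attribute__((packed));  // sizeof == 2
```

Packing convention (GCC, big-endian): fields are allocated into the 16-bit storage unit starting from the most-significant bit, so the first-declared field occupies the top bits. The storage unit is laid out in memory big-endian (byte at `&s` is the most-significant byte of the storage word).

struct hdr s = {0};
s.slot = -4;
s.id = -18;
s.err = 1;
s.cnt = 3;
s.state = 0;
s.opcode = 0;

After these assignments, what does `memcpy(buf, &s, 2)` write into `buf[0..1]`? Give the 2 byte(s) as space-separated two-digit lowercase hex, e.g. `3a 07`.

[13+:3] slot=-4 & 0x7 = 0x4; word=0x8000
[6+:7] id=-18 & 0x7f = 0x6e; word=0x9b80
[5+:1] err=1 & 0x1 = 0x1; word=0x9ba0
[3+:2] cnt=3 & 0x3 = 0x3; word=0x9bb8
[1+:2] state=0 & 0x3 = 0x0; word=0x9bb8
[0+:1] opcode=0 & 0x1 = 0x0; word=0x9bb8
word = 0x9bb8 → big-endian bytes:
  [0]=0x9b  [1]=0xb8

9b b8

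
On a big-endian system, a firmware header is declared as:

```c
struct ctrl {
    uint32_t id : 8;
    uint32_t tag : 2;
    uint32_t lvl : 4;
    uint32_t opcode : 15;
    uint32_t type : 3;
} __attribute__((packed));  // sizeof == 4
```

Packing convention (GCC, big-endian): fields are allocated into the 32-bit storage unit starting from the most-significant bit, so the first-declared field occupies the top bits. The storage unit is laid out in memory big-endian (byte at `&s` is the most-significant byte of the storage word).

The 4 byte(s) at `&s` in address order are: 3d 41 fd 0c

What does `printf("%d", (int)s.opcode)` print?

16289

[0]=0x3d [1]=0x41 [2]=0xfd [3]=0x0c (big-endian) → word 0x3d41fd0c
id [24+:8] = (word>>24) & 0xff = 61
tag [22+:2] = (word>>22) & 0x3 = 1
lvl [18+:4] = (word>>18) & 0xf = 0
opcode [3+:15] = (word>>3) & 0x7fff = 16289  ←
type [0+:3] = (word>>0) & 0x7 = 4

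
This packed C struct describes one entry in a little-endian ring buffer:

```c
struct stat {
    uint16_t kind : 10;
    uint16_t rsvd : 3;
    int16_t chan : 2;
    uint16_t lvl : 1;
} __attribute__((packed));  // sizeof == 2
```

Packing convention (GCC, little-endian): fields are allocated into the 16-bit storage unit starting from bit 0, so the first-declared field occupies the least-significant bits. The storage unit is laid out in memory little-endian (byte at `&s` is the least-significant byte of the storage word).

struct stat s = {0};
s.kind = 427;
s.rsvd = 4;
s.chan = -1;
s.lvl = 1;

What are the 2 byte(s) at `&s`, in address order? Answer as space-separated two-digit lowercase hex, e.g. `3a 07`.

kind (10b) val=427 bits=0x1ab at bit 0: 0x01ab
rsvd (3b) val=4 bits=0x4 at bit 10: 0x11ab
chan (2b) val=-1 bits=0x3 at bit 13: 0x71ab
lvl (1b) val=1 bits=0x1 at bit 15: 0xf1ab
word = 0xf1ab → little-endian bytes:
  [0]=0xab  [1]=0xf1

ab f1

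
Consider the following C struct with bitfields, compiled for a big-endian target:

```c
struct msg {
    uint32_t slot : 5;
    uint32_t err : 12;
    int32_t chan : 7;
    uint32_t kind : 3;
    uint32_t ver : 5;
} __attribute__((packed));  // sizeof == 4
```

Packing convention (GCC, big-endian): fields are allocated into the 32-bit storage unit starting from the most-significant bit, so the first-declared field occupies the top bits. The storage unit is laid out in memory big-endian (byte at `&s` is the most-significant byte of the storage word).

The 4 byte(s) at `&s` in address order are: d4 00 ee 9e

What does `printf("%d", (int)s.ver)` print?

30

[0]=0xd4 [1]=0x00 [2]=0xee [3]=0x9e (big-endian) → word 0xd400ee9e
slot [27+:5] = (word>>27) & 0x1f = 26
err [15+:12] = (word>>15) & 0xfff = 2049
chan [8+:7] = (word>>8) & 0x7f = 110
kind [5+:3] = (word>>5) & 0x7 = 4
ver [0+:5] = (word>>0) & 0x1f = 30  ←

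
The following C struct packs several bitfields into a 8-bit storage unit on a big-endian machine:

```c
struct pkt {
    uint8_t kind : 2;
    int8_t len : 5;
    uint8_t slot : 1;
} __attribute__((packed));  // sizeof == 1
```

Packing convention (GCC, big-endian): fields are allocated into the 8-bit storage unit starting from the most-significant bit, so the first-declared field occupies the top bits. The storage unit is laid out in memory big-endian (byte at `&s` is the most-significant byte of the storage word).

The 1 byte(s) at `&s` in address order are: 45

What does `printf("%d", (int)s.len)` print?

[0]=0x45 (big-endian) → word 0x45
kind:2 @ bit 6 → (0x45>>6)&0x3 = 0x1
len:5 @ bit 1 → (0x45>>1)&0x1f = 0x2  ←
slot:1 @ bit 0 → (0x45>>0)&0x1 = 0x1
len signed 5b, MSB=0: value = 2

2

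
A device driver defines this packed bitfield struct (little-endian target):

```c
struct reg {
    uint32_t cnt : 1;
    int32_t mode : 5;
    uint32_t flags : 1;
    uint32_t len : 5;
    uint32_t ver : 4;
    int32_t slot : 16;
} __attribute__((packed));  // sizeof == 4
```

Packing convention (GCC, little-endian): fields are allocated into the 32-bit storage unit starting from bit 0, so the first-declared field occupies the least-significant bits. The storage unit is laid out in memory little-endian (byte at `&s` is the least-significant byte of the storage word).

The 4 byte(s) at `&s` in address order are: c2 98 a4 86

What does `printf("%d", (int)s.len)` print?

[0]=0xc2 [1]=0x98 [2]=0xa4 [3]=0x86 (little-endian) → word 0x86a498c2
cnt [0+:1] = (word>>0) & 0x1 = 0
mode [1+:5] = (word>>1) & 0x1f = 1
flags [6+:1] = (word>>6) & 0x1 = 1
len [7+:5] = (word>>7) & 0x1f = 17  ←
ver [12+:4] = (word>>12) & 0xf = 9
slot [16+:16] = (word>>16) & 0xffff = 34468

17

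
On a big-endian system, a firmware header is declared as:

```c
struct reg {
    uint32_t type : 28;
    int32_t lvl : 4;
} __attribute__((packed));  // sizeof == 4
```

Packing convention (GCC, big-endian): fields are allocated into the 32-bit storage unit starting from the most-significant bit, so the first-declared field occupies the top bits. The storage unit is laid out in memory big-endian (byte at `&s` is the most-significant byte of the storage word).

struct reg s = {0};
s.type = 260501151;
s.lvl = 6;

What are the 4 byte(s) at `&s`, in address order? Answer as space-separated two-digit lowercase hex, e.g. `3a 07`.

f8 6e e9 f6

[4+:28] type=260501151 & 0xfffffff = 0xf86ee9f; word=0xf86ee9f0
[0+:4] lvl=6 & 0xf = 0x6; word=0xf86ee9f6
word = 0xf86ee9f6 → big-endian bytes:
  [0]=0xf8  [1]=0x6e  [2]=0xe9  [3]=0xf6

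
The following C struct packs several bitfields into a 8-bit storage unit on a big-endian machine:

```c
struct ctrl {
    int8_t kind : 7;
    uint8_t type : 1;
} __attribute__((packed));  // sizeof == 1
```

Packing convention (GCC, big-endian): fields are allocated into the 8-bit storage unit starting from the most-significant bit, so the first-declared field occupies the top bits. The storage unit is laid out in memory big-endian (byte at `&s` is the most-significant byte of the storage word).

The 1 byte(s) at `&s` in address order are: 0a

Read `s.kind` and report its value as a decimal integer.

5

[0]=0x0a (big-endian) → word 0x0a
kind:7 @ bit 1 → (0x0a>>1)&0x7f = 0x5  ←
type:1 @ bit 0 → (0x0a>>0)&0x1 = 0x0
kind signed 7b, MSB=0: value = 5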